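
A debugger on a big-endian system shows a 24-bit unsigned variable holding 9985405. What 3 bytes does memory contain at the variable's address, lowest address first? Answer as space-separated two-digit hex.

98 5D 7D

9985405 in hexadecimal, padded to 24 bits, is 0x985D7D.
Split into bytes (most-significant first): 98 5D 7D.
In big-endian order the high byte comes first in memory.
So the memory order matches the most-significant-first order: 98 5D 7D.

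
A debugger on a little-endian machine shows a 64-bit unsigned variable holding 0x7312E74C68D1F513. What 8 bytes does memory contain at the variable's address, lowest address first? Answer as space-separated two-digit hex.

13 F5 D1 68 4C E7 12 73

Split into bytes (most-significant first): 73 12 E7 4C 68 D1 F5 13.
In little-endian order the low byte comes first in memory.
So at ascending addresses the bytes are 13 F5 D1 68 4C E7 12 73.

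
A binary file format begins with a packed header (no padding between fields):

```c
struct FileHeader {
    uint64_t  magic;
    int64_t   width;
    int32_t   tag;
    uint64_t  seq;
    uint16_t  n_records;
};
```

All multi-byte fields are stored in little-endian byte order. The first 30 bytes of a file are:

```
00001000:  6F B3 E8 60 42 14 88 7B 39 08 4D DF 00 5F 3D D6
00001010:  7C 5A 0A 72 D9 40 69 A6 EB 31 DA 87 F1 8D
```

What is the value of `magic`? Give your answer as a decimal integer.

8901386938824045423

`magic` is the first field, at byte offset 0, occupying 8 bytes.
Bytes at offsets 0..7: 6F B3 E8 60 42 14 88 7B.
Little-endian stores the least-significant byte at the lowest address.
Reassemble most-significant byte first: 7B 88 14 42 60 E8 B3 6F → 0x7B88144260E8B36F.
0x7B88144260E8B36F = 8901386938824045423.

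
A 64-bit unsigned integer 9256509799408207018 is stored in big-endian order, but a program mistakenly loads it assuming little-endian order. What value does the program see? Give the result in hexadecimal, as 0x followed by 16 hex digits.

0xAA04A6959EBA7580

9256509799408207018 in 64-bit hexadecimal is 0x8075BA9E95A604AA.
Stored big-endian, the bytes at ascending addresses are 80 75 BA 9E 95 A6 04 AA.
Read back as little-endian, the first byte is least significant, giving 0xAA04A6959EBA7580.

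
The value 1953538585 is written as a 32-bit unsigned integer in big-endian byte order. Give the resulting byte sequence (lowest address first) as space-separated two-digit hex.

74 70 A2 19

1953538585 in hexadecimal, padded to 32 bits, is 0x7470A219.
Split into bytes (most-significant first): 74 70 A2 19.
Big-endian stores the most-significant byte at the lowest address.
So the memory order matches the most-significant-first order: 74 70 A2 19.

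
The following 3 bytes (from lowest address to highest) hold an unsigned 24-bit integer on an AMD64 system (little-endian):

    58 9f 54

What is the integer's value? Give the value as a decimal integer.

5545816

In little-endian order the low byte comes first in memory.
Reassemble most-significant byte first: 54 9F 58 → 0x549F58.
0x549F58 = 5545816.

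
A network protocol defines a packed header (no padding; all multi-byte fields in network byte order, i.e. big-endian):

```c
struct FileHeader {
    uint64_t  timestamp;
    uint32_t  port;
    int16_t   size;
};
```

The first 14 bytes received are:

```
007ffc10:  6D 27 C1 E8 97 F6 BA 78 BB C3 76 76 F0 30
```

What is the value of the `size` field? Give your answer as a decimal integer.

`size` follows `timestamp` (8 B), `port` (4 B), so it starts at offset 8 + 4 = 12 and occupies 2 bytes.
Bytes at offsets 12..13: F0 30.
In big-endian order the high byte comes first in memory.
The bytes are already most-significant first: 0xF030.
Top bit is set, so as a signed 16-bit value this is 0xF030 − 2^16 = -4048.

-4048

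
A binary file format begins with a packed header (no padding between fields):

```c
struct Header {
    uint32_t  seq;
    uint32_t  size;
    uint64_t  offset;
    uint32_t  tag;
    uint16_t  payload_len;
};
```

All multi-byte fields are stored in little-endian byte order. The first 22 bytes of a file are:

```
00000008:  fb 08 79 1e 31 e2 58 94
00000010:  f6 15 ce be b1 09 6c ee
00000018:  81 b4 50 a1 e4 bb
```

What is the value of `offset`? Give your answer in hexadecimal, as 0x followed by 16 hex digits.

`offset` follows `seq` (4 B), `size` (4 B), so it starts at offset 4 + 4 = 8 and occupies 8 bytes.
Bytes at offsets 8..15: F6 15 CE BE B1 09 6C EE.
In little-endian order the low byte comes first in memory.
Reassemble most-significant byte first: EE 6C 09 B1 BE CE 15 F6 → 0xEE6C09B1BECE15F6.

0xEE6C09B1BECE15F6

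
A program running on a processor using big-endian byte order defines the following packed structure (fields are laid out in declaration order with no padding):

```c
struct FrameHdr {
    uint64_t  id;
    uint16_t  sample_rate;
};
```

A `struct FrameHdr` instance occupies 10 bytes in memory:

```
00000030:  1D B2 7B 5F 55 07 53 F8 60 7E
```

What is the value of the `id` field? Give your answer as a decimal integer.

`id` is the first field, at byte offset 0, occupying 8 bytes.
Bytes at offsets 0..7: 1D B2 7B 5F 55 07 53 F8.
Big-endian stores the most-significant byte at the lowest address.
The bytes are already most-significant first: 0x1DB27B5F550753F8.
0x1DB27B5F550753F8 = 2139908422333060088.

2139908422333060088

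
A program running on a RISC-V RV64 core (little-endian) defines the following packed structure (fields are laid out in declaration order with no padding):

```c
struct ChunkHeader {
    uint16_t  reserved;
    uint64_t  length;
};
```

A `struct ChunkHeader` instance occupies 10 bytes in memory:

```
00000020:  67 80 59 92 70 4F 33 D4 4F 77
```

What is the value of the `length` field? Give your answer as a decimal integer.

8597323530514764377

`length` follows `reserved` (2 bytes), so it starts at byte offset 2 and occupies 8 bytes.
Bytes at offsets 2..9: 59 92 70 4F 33 D4 4F 77.
In little-endian order the low byte comes first in memory.
Reassemble most-significant byte first: 77 4F D4 33 4F 70 92 59 → 0x774FD4334F709259.
0x774FD4334F709259 = 8597323530514764377.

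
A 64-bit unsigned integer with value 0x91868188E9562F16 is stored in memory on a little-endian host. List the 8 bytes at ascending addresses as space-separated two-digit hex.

Split into bytes (most-significant first): 91 86 81 88 E9 56 2F 16.
In little-endian order the low byte comes first in memory.
So at ascending addresses the bytes are 16 2F 56 E9 88 81 86 91.

16 2F 56 E9 88 81 86 91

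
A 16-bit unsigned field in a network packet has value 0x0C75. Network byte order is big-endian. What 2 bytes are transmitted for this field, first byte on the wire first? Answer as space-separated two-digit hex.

Split into bytes (most-significant first): 0C 75.
In big-endian order the high byte comes first in memory.
So the memory order matches the most-significant-first order: 0C 75.

0C 75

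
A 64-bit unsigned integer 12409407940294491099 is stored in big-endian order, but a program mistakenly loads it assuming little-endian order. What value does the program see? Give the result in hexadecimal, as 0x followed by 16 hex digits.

12409407940294491099 in 64-bit hexadecimal is 0xAC3712C61A2A3BDB.
Stored big-endian, the bytes at ascending addresses are AC 37 12 C6 1A 2A 3B DB.
Read back as little-endian, the first byte is least significant, giving 0xDB3B2A1AC61237AC.

0xDB3B2A1AC61237AC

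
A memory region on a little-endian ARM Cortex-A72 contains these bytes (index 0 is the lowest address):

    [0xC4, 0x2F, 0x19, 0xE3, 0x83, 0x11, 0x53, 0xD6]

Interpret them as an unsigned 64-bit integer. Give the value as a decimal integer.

In little-endian order the low byte comes first in memory.
Reassemble most-significant byte first: D6 53 11 83 E3 19 2F C4 → 0xD6531183E3192FC4.
0xD6531183E3192FC4 = 15443706805332029380.

15443706805332029380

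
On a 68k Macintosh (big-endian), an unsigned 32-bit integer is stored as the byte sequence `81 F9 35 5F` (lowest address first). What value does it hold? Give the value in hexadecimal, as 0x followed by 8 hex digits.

Big-endian: lowest address holds the most-significant byte.
The bytes are already most-significant first: 0x81F9355F.

0x81F9355F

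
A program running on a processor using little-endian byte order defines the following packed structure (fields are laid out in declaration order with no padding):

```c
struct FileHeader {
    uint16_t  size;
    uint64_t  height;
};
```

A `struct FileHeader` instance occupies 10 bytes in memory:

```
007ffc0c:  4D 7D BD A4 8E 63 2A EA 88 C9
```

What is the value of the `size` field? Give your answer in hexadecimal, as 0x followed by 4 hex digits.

`size` is the first field, at byte offset 0, occupying 2 bytes.
Bytes at offsets 0..1: 4D 7D.
In little-endian order the low byte comes first in memory.
Reassemble most-significant byte first: 7D 4D → 0x7D4D.

0x7D4D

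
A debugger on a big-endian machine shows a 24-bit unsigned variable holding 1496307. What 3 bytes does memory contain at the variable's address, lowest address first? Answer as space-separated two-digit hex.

1496307 in hexadecimal, padded to 24 bits, is 0x16D4F3.
Split into bytes (most-significant first): 16 D4 F3.
Big-endian stores the most-significant byte at the lowest address.
So the memory order matches the most-significant-first order: 16 D4 F3.

16 D4 F3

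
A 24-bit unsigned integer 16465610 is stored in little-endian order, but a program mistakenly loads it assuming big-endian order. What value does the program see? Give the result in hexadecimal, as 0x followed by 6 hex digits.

0xCA3EFB

16465610 in 24-bit hexadecimal is 0xFB3ECA.
Stored little-endian, the bytes at ascending addresses are CA 3E FB.
Read back as big-endian, the last byte is least significant, giving 0xCA3EFB.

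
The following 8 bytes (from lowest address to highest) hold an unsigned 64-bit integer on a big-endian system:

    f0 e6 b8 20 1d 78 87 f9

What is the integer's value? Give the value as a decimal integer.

17358764261819058169

In big-endian order the high byte comes first in memory.
The bytes are already most-significant first: 0xF0E6B8201D7887F9.
0xF0E6B8201D7887F9 = 17358764261819058169.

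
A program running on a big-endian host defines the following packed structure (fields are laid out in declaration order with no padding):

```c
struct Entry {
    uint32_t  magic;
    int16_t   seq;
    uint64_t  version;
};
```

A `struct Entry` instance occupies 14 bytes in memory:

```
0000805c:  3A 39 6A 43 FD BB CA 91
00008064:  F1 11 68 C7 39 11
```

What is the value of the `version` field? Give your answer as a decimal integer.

14596712924359112977

`version` follows `magic` (4 B), `seq` (2 B), so it starts at offset 4 + 2 = 6 and occupies 8 bytes.
Bytes at offsets 6..13: CA 91 F1 11 68 C7 39 11.
Big-endian stores the most-significant byte at the lowest address.
The bytes are already most-significant first: 0xCA91F11168C73911.
0xCA91F11168C73911 = 14596712924359112977.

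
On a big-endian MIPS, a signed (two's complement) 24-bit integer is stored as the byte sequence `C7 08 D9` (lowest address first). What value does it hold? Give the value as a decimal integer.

Big-endian: lowest address holds the most-significant byte.
The bytes are already most-significant first: 0xC708D9.
Top bit is set, so as a signed 24-bit value this is 0xC708D9 − 2^24 = -3733287.

-3733287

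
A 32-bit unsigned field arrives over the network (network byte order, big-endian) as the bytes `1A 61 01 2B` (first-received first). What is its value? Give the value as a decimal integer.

442564907

Big-endian stores the most-significant byte at the lowest address.
The bytes are already most-significant first: 0x1A61012B.
0x1A61012B = 442564907.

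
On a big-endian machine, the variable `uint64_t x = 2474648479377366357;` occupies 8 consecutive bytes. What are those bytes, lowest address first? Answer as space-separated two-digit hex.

2474648479377366357 in hexadecimal, padded to 64 bits, is 0x2257B7AE453F9D55.
Split into bytes (most-significant first): 22 57 B7 AE 45 3F 9D 55.
In big-endian order the high byte comes first in memory.
So the memory order matches the most-significant-first order: 22 57 B7 AE 45 3F 9D 55.

22 57 B7 AE 45 3F 9D 55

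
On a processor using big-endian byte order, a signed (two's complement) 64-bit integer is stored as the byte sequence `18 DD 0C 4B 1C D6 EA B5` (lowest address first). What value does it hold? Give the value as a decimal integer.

Big-endian: lowest address holds the most-significant byte.
The bytes are already most-significant first: 0x18DD0C4B1CD6EAB5.
0x18DD0C4B1CD6EAB5 = 1791601743509252789.

1791601743509252789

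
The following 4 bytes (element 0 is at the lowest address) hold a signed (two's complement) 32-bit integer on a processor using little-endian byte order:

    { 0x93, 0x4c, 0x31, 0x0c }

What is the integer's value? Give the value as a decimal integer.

In little-endian order the low byte comes first in memory.
Reassemble most-significant byte first: 0C 31 4C 93 → 0x0C314C93.
0x0C314C93 = 204557459.

204557459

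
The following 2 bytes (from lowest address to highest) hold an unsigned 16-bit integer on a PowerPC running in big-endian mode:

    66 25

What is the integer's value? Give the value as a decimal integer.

Big-endian stores the most-significant byte at the lowest address.
The bytes are already most-significant first: 0x6625.
0x6625 = 26149.

26149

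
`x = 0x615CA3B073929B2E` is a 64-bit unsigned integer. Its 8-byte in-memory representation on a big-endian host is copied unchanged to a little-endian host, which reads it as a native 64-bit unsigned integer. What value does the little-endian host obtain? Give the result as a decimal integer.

Stored big-endian, the bytes at ascending addresses are 61 5C A3 B0 73 92 9B 2E.
Read back as little-endian, the first byte is least significant, giving 0x2E9B9273B0A35C61.
0x2E9B9273B0A35C61 = 3358438972717227105.

3358438972717227105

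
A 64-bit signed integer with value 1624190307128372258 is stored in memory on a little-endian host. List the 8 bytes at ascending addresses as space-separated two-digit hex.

1624190307128372258 in hexadecimal, padded to 64 bits, is 0x168A487AA004EC22.
Split into bytes (most-significant first): 16 8A 48 7A A0 04 EC 22.
In little-endian order the low byte comes first in memory.
So at ascending addresses the bytes are 22 EC 04 A0 7A 48 8A 16.

22 EC 04 A0 7A 48 8A 16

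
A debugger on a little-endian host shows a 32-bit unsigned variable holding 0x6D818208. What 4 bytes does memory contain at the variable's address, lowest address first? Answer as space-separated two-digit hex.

Split into bytes (most-significant first): 6D 81 82 08.
Little-endian: lowest address holds the least-significant byte.
So at ascending addresses the bytes are 08 82 81 6D.

08 82 81 6D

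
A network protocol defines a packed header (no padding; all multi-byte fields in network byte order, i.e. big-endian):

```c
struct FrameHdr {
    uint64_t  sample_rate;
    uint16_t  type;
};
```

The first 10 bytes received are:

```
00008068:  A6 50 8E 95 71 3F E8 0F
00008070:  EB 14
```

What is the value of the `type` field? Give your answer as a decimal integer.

60180

`type` follows `sample_rate` (8 bytes), so it starts at byte offset 8 and occupies 2 bytes.
Bytes at offsets 8..9: EB 14.
Big-endian stores the most-significant byte at the lowest address.
The bytes are already most-significant first: 0xEB14.
0xEB14 = 60180.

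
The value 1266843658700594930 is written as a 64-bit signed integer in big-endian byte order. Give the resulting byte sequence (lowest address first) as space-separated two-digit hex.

11 94 BB 98 76 CE 1E F2

1266843658700594930 in hexadecimal, padded to 64 bits, is 0x1194BB9876CE1EF2.
Split into bytes (most-significant first): 11 94 BB 98 76 CE 1E F2.
Big-endian stores the most-significant byte at the lowest address.
So the memory order matches the most-significant-first order: 11 94 BB 98 76 CE 1E F2.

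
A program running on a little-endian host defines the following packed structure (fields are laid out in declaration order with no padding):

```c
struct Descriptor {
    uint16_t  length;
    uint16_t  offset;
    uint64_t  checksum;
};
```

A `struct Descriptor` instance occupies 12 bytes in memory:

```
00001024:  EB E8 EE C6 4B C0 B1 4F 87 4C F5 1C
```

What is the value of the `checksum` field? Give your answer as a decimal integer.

2086658146397438027

`checksum` follows `length` (2 B), `offset` (2 B), so it starts at offset 2 + 2 = 4 and occupies 8 bytes.
Bytes at offsets 4..11: 4B C0 B1 4F 87 4C F5 1C.
In little-endian order the low byte comes first in memory.
Reassemble most-significant byte first: 1C F5 4C 87 4F B1 C0 4B → 0x1CF54C874FB1C04B.
0x1CF54C874FB1C04B = 2086658146397438027.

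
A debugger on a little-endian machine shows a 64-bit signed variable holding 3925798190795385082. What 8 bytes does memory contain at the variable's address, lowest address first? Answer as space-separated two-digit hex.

FA E8 3A 9E A7 3C 7B 36

3925798190795385082 in hexadecimal, padded to 64 bits, is 0x367B3CA79E3AE8FA.
Split into bytes (most-significant first): 36 7B 3C A7 9E 3A E8 FA.
In little-endian order the low byte comes first in memory.
So at ascending addresses the bytes are FA E8 3A 9E A7 3C 7B 36.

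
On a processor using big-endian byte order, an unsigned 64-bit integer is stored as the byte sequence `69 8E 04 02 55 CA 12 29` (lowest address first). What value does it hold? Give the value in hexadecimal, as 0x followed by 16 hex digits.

0x698E040255CA1229

Big-endian: lowest address holds the most-significant byte.
The bytes are already most-significant first: 0x698E040255CA1229.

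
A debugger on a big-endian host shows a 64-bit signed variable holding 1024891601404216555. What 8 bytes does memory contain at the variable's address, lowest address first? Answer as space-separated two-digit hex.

1024891601404216555 in hexadecimal, padded to 64 bits, is 0x0E39257B3AFAC4EB.
Split into bytes (most-significant first): 0E 39 25 7B 3A FA C4 EB.
Big-endian stores the most-significant byte at the lowest address.
So the memory order matches the most-significant-first order: 0E 39 25 7B 3A FA C4 EB.

0E 39 25 7B 3A FA C4 EB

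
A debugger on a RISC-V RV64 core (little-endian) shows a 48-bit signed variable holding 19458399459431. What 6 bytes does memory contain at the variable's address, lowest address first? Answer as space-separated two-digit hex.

19458399459431 in hexadecimal, padded to 48 bits, is 0x11B282FCD867.
Split into bytes (most-significant first): 11 B2 82 FC D8 67.
Little-endian: lowest address holds the least-significant byte.
So at ascending addresses the bytes are 67 D8 FC 82 B2 11.

67 D8 FC 82 B2 11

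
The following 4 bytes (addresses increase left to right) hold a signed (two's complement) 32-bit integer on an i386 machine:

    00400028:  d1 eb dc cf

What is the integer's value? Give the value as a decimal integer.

Little-endian: lowest address holds the least-significant byte.
Reassemble most-significant byte first: CF DC EB D1 → 0xCFDCEBD1.
Top bit is set, so as a signed 32-bit value this is 0xCFDCEBD1 − 2^32 = -807605295.

-807605295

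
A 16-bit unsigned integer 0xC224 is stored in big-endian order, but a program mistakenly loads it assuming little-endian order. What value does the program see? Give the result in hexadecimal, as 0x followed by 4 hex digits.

0x24C2

Stored big-endian, the bytes at ascending addresses are C2 24.
Read back as little-endian, the first byte is least significant, giving 0x24C2.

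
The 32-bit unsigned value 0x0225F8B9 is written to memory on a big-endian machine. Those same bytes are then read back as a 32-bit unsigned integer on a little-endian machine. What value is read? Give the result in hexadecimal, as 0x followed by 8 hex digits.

Stored big-endian, the bytes at ascending addresses are 02 25 F8 B9.
Read back as little-endian, the first byte is least significant, giving 0xB9F82502.

0xB9F82502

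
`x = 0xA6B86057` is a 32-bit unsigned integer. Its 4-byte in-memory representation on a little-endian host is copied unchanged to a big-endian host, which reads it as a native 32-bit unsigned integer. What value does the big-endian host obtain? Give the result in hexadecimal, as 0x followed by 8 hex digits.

Stored little-endian, the bytes at ascending addresses are 57 60 B8 A6.
Read back as big-endian, the last byte is least significant, giving 0x5760B8A6.

0x5760B8A6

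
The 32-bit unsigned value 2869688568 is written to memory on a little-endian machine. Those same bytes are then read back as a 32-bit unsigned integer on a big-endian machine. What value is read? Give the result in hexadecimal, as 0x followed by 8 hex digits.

2869688568 in 32-bit hexadecimal is 0xAB0BF8F8.
Stored little-endian, the bytes at ascending addresses are F8 F8 0B AB.
Read back as big-endian, the last byte is least significant, giving 0xF8F80BAB.

0xF8F80BAB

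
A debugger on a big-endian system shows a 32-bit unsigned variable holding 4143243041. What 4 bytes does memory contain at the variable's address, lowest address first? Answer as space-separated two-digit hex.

F6 F4 DF 21

4143243041 in hexadecimal, padded to 32 bits, is 0xF6F4DF21.
Split into bytes (most-significant first): F6 F4 DF 21.
Big-endian stores the most-significant byte at the lowest address.
So the memory order matches the most-significant-first order: F6 F4 DF 21.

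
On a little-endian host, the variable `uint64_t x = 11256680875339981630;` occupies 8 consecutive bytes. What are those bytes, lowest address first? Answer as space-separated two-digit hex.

11256680875339981630 in hexadecimal, padded to 64 bits, is 0x9C37C39D9C92A33E.
Split into bytes (most-significant first): 9C 37 C3 9D 9C 92 A3 3E.
Little-endian stores the least-significant byte at the lowest address.
So at ascending addresses the bytes are 3E A3 92 9C 9D C3 37 9C.

3E A3 92 9C 9D C3 37 9C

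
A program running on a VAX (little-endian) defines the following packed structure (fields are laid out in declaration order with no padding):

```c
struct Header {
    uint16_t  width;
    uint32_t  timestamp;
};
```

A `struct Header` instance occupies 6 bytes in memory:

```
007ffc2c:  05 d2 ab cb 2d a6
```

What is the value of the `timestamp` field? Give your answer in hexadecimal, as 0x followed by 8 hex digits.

0xA62DCBAB

`timestamp` follows `width` (2 bytes), so it starts at byte offset 2 and occupies 4 bytes.
Bytes at offsets 2..5: AB CB 2D A6.
In little-endian order the low byte comes first in memory.
Reassemble most-significant byte first: A6 2D CB AB → 0xA62DCBAB.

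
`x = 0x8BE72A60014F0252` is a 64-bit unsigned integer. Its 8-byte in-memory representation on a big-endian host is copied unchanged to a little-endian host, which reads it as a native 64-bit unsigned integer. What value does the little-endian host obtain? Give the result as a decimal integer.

5909372528390498187

Stored big-endian, the bytes at ascending addresses are 8B E7 2A 60 01 4F 02 52.
Read back as little-endian, the first byte is least significant, giving 0x52024F01602AE78B.
0x52024F01602AE78B = 5909372528390498187.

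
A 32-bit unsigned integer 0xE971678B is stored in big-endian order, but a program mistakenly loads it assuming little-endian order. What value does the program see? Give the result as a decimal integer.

2338812393

Stored big-endian, the bytes at ascending addresses are E9 71 67 8B.
Read back as little-endian, the first byte is least significant, giving 0x8B6771E9.
0x8B6771E9 = 2338812393.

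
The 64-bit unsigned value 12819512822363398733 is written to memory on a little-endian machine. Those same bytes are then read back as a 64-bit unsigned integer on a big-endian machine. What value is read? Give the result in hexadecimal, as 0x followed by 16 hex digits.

12819512822363398733 in 64-bit hexadecimal is 0xB1E80EFDC289224D.
Stored little-endian, the bytes at ascending addresses are 4D 22 89 C2 FD 0E E8 B1.
Read back as big-endian, the last byte is least significant, giving 0x4D2289C2FD0EE8B1.

0x4D2289C2FD0EE8B1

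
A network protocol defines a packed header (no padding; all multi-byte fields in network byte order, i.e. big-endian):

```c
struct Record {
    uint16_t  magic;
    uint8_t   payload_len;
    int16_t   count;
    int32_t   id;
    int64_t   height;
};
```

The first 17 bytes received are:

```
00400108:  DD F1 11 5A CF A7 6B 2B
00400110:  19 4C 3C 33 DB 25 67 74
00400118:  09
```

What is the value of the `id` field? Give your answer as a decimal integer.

`id` follows `magic` (2 B), `payload_len` (1 B), `count` (2 B), so it starts at offset 2 + 1 + 2 = 5 and occupies 4 bytes.
Bytes at offsets 5..8: A7 6B 2B 19.
Big-endian: lowest address holds the most-significant byte.
The bytes are already most-significant first: 0xA76B2B19.
Top bit is set, so as a signed 32-bit value this is 0xA76B2B19 − 2^32 = -1486148839.

-1486148839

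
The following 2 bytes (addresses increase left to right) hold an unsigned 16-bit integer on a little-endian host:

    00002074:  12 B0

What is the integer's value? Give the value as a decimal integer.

In little-endian order the low byte comes first in memory.
Reassemble most-significant byte first: B0 12 → 0xB012.
0xB012 = 45074.

45074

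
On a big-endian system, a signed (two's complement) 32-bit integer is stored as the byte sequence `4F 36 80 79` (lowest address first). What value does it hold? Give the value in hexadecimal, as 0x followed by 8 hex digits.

0x4F368079

Big-endian: lowest address holds the most-significant byte.
The bytes are already most-significant first: 0x4F368079.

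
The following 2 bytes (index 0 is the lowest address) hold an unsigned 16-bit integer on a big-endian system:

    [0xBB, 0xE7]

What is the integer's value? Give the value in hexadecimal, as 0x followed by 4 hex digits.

0xBBE7

Big-endian: lowest address holds the most-significant byte.
The bytes are already most-significant first: 0xBBE7.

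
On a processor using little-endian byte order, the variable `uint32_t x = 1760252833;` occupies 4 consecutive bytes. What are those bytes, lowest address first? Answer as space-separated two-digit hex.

1760252833 in hexadecimal, padded to 32 bits, is 0x68EB53A1.
Split into bytes (most-significant first): 68 EB 53 A1.
In little-endian order the low byte comes first in memory.
So at ascending addresses the bytes are A1 53 EB 68.

A1 53 EB 68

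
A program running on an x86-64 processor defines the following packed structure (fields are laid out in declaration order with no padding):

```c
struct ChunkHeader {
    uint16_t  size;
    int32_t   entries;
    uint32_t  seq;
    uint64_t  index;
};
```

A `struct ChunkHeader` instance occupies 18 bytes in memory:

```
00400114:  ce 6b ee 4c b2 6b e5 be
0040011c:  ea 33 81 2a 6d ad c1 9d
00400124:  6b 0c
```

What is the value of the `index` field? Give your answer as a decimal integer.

894982406127037057

`index` follows `size` (2 B), `entries` (4 B), `seq` (4 B), so it starts at offset 2 + 4 + 4 = 10 and occupies 8 bytes.
Bytes at offsets 10..17: 81 2A 6D AD C1 9D 6B 0C.
In little-endian order the low byte comes first in memory.
Reassemble most-significant byte first: 0C 6B 9D C1 AD 6D 2A 81 → 0x0C6B9DC1AD6D2A81.
0x0C6B9DC1AD6D2A81 = 894982406127037057.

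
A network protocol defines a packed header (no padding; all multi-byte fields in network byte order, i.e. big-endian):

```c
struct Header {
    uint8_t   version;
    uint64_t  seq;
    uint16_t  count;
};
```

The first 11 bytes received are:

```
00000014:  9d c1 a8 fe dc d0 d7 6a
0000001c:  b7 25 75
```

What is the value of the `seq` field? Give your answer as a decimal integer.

13954683669757520567

`seq` follows `version` (1 byte), so it starts at byte offset 1 and occupies 8 bytes.
Bytes at offsets 1..8: C1 A8 FE DC D0 D7 6A B7.
Big-endian: lowest address holds the most-significant byte.
The bytes are already most-significant first: 0xC1A8FEDCD0D76AB7.
0xC1A8FEDCD0D76AB7 = 13954683669757520567.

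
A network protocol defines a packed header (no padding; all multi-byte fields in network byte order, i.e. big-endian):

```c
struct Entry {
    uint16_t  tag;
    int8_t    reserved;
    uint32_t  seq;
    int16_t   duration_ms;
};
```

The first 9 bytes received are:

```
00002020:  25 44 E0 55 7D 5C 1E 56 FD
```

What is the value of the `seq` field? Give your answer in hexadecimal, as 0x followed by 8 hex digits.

`seq` follows `tag` (2 B), `reserved` (1 B), so it starts at offset 2 + 1 = 3 and occupies 4 bytes.
Bytes at offsets 3..6: 55 7D 5C 1E.
Big-endian: lowest address holds the most-significant byte.
The bytes are already most-significant first: 0x557D5C1E.

0x557D5C1E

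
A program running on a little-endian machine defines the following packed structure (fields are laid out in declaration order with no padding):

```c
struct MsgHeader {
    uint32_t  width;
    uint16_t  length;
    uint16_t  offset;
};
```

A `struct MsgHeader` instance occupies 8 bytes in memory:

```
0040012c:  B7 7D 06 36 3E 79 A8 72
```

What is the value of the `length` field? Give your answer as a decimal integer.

`length` follows `width` (4 bytes), so it starts at byte offset 4 and occupies 2 bytes.
Bytes at offsets 4..5: 3E 79.
Little-endian stores the least-significant byte at the lowest address.
Reassemble most-significant byte first: 79 3E → 0x793E.
0x793E = 31038.

31038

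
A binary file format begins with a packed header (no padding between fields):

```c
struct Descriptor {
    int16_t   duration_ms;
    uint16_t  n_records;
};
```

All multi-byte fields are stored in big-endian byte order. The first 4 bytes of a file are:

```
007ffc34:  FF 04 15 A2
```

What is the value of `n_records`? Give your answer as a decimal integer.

5538

`n_records` follows `duration_ms` (2 bytes), so it starts at byte offset 2 and occupies 2 bytes.
Bytes at offsets 2..3: 15 A2.
Big-endian: lowest address holds the most-significant byte.
The bytes are already most-significant first: 0x15A2.
0x15A2 = 5538.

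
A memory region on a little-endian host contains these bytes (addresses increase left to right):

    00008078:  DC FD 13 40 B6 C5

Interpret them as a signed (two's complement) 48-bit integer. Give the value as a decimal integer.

-64088426938916

Little-endian: lowest address holds the least-significant byte.
Reassemble most-significant byte first: C5 B6 40 13 FD DC → 0xC5B64013FDDC.
Top bit is set, so as a signed 48-bit value this is 0xC5B64013FDDC − 2^48 = -64088426938916.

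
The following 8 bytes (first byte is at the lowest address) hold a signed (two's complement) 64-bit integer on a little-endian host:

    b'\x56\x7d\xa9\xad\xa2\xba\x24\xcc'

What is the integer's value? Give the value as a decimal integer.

-3736656582949634730

In little-endian order the low byte comes first in memory.
Reassemble most-significant byte first: CC 24 BA A2 AD A9 7D 56 → 0xCC24BAA2ADA97D56.
Top bit is set, so as a signed 64-bit value this is 0xCC24BAA2ADA97D56 − 2^64 = -3736656582949634730.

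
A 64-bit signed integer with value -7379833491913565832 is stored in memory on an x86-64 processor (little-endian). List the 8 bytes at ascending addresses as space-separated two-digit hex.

78 19 F6 04 8A 90 95 99

Two's complement of -7379833491913565832 in 64 bits: 7379833491913565832 = 0x666A6F75FB09E688; invert → 0x9995908A04F61977; add 1 → 0x9995908A04F61978.
Split into bytes (most-significant first): 99 95 90 8A 04 F6 19 78.
Little-endian: lowest address holds the least-significant byte.
So at ascending addresses the bytes are 78 19 F6 04 8A 90 95 99.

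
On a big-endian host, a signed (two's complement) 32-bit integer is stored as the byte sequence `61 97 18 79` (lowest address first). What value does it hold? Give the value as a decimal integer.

Big-endian stores the most-significant byte at the lowest address.
The bytes are already most-significant first: 0x61971879.
0x61971879 = 1637292153.

1637292153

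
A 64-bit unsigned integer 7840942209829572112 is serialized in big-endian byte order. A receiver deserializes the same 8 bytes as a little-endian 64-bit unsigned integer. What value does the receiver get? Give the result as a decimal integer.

7840942209829572112 in 64-bit hexadecimal is 0x6CD09F6591420E10.
Stored big-endian, the bytes at ascending addresses are 6C D0 9F 65 91 42 0E 10.
Read back as little-endian, the first byte is least significant, giving 0x100E4291659FD06C.
0x100E4291659FD06C = 1156935346523459692.

1156935346523459692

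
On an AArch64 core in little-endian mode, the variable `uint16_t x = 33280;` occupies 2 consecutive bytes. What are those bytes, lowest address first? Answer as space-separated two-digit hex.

33280 in hexadecimal, padded to 16 bits, is 0x8200.
Split into bytes (most-significant first): 82 00.
Little-endian stores the least-significant byte at the lowest address.
So at ascending addresses the bytes are 00 82.

00 82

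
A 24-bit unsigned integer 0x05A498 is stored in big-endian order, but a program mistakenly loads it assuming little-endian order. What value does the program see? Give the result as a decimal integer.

Stored big-endian, the bytes at ascending addresses are 05 A4 98.
Read back as little-endian, the first byte is least significant, giving 0x98A405.
0x98A405 = 10003461.

10003461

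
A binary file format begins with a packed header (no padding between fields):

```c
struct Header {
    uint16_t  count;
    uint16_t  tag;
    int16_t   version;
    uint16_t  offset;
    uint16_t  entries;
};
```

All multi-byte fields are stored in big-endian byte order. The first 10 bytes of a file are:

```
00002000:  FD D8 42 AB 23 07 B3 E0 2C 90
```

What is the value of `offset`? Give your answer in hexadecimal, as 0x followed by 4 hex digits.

`offset` follows `count` (2 B), `tag` (2 B), `version` (2 B), so it starts at offset 2 + 2 + 2 = 6 and occupies 2 bytes.
Bytes at offsets 6..7: B3 E0.
Big-endian stores the most-significant byte at the lowest address.
The bytes are already most-significant first: 0xB3E0.

0xB3E0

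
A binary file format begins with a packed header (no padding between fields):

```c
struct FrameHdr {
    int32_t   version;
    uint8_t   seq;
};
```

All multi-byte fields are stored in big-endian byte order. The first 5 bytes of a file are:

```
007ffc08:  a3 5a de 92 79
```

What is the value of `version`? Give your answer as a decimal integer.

`version` is the first field, at byte offset 0, occupying 4 bytes.
Bytes at offsets 0..3: A3 5A DE 92.
Big-endian: lowest address holds the most-significant byte.
The bytes are already most-significant first: 0xA35ADE92.
Top bit is set, so as a signed 32-bit value this is 0xA35ADE92 − 2^32 = -1554325870.

-1554325870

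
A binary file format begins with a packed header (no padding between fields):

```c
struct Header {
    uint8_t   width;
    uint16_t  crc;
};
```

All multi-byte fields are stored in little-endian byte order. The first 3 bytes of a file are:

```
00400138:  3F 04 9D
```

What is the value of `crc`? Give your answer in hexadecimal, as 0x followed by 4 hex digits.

0x9D04

`crc` follows `width` (1 byte), so it starts at byte offset 1 and occupies 2 bytes.
Bytes at offsets 1..2: 04 9D.
In little-endian order the low byte comes first in memory.
Reassemble most-significant byte first: 9D 04 → 0x9D04.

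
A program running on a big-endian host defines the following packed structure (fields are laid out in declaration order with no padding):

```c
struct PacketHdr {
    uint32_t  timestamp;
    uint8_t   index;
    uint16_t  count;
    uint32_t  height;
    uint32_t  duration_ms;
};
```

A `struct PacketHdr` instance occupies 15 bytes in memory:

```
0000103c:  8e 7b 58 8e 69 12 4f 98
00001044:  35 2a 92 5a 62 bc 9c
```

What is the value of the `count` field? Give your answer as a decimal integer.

`count` follows `timestamp` (4 B), `index` (1 B), so it starts at offset 4 + 1 = 5 and occupies 2 bytes.
Bytes at offsets 5..6: 12 4F.
In big-endian order the high byte comes first in memory.
The bytes are already most-significant first: 0x124F.
0x124F = 4687.

4687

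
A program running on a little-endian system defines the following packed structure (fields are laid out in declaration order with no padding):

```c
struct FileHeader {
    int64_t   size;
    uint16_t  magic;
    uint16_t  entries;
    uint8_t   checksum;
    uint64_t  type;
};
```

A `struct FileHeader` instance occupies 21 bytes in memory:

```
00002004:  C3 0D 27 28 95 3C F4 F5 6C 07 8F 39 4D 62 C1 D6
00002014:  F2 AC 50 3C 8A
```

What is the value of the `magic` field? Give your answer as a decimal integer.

1900

`magic` follows `size` (8 bytes), so it starts at byte offset 8 and occupies 2 bytes.
Bytes at offsets 8..9: 6C 07.
Little-endian: lowest address holds the least-significant byte.
Reassemble most-significant byte first: 07 6C → 0x076C.
0x076C = 1900.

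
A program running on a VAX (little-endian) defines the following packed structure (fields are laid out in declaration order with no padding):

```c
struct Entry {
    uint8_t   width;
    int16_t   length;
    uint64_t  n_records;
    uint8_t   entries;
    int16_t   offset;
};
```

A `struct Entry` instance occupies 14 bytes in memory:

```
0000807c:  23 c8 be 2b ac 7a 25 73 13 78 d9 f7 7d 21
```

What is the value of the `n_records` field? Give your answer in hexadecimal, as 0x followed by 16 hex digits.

0xD9781373257AAC2B

`n_records` follows `width` (1 B), `length` (2 B), so it starts at offset 1 + 2 = 3 and occupies 8 bytes.
Bytes at offsets 3..10: 2B AC 7A 25 73 13 78 D9.
Little-endian: lowest address holds the least-significant byte.
Reassemble most-significant byte first: D9 78 13 73 25 7A AC 2B → 0xD9781373257AAC2B.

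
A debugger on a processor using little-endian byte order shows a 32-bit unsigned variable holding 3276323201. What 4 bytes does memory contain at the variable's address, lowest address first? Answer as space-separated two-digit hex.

81 B9 48 C3

3276323201 in hexadecimal, padded to 32 bits, is 0xC348B981.
Split into bytes (most-significant first): C3 48 B9 81.
In little-endian order the low byte comes first in memory.
So at ascending addresses the bytes are 81 B9 48 C3.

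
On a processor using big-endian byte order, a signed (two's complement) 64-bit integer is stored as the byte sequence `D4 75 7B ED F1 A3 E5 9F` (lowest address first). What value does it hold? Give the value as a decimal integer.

-3137465303502166625

Big-endian: lowest address holds the most-significant byte.
The bytes are already most-significant first: 0xD4757BEDF1A3E59F.
Top bit is set, so as a signed 64-bit value this is 0xD4757BEDF1A3E59F − 2^64 = -3137465303502166625.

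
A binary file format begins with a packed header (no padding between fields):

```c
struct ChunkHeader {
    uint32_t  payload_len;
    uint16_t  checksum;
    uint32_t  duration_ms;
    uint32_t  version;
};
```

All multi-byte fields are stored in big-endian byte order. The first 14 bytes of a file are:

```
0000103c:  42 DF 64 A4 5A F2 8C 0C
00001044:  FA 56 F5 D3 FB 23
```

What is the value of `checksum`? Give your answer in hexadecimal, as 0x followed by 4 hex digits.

`checksum` follows `payload_len` (4 bytes), so it starts at byte offset 4 and occupies 2 bytes.
Bytes at offsets 4..5: 5A F2.
Big-endian: lowest address holds the most-significant byte.
The bytes are already most-significant first: 0x5AF2.

0x5AF2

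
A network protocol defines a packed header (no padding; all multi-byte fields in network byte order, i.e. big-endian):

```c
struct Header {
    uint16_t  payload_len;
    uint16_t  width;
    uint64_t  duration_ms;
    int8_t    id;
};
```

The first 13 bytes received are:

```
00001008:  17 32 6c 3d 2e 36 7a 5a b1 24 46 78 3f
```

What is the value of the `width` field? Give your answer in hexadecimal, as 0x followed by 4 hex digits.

`width` follows `payload_len` (2 bytes), so it starts at byte offset 2 and occupies 2 bytes.
Bytes at offsets 2..3: 6C 3D.
Big-endian stores the most-significant byte at the lowest address.
The bytes are already most-significant first: 0x6C3D.

0x6C3D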